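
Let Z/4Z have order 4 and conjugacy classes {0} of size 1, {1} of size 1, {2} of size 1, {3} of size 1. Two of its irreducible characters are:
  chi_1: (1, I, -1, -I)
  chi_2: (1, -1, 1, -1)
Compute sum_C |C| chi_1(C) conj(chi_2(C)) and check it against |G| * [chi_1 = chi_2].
Sum = 0; so <chi_1, chi_2> = 0 (distinct irreducibles are orthogonal).

Derivation: Compute term by term over conjugacy classes (|C| * chi_1(C) * conj(chi_2(C))):
  1*(1)*conj(1) + 1*(I)*conj(-1) + 1*(-1)*conj(1) + 1*(-I)*conj(-1)
  = (1) + (-I) + (-1) + (I)
  = 0.
(Exp terms are combined using exp(i*s)*conj(exp(i*t)) = exp(i*(s-t)), and sums of them are collapsed using the identity that for every m > 1 the m distinct m-th roots of unity sum to 0, e.g. 1 + exp(2*I*pi/3) + exp(-2*I*pi/3) = 0.)
Dividing by |G| = 4 gives 0/4 = 0, matching the row-orthogonality relation <chi_1, chi_2> = [chi_1 = chi_2].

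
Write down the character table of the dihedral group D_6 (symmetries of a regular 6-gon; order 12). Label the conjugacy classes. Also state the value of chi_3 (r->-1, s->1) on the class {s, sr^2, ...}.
Conjugacy classes: {e} of size 1, {r^3} of size 1, {r^1, r^5} of size 2, {r^2, r^4} of size 2, {s, sr^2, ...} of size 3, {sr, sr^3, ...} of size 3.
Character table:
  irrep \ class              {e} (size 1)  {r^3} (size 1)  {r^1, r^5} (size 2)  {r^2, r^4} (size 2)  {s, sr^2, ...} (size 3)  {sr, sr^3, ...} (size 3)
  chi_1 (triv)               1             1               1                    1                    1                        1                       
  chi_2 (sign: r->1, s->-1)  1             1               1                    1                    -1                       -1                      
  chi_3 (r->-1, s->1)        1             -1              -1                   1                    1                        -1                      
  chi_4 (r->-1, s->-1)       1             -1              -1                   1                    -1                       1                       
  chi_5 (2d, j=1)            2             -2              1                    -1                   0                        0                       
  chi_6 (2d, j=2)            2             2               -1                   -1                   0                        0                       

Spot check: chi_3 (r->-1, s->1) on {s, sr^2, ...} = 1.

Reasoning: D_6 has order 2*6 = 12 with 6 conjugacy classes, hence 6 irreducibles. Sum of squared dims 1 + 1 + 1 + 1 + 4 + 4 = 12 = |G|. Linear characters come from the abelianisation; the 2-dimensional irreps have character r^k -> 2*cos(2*pi*j*k/6), reflections -> 0.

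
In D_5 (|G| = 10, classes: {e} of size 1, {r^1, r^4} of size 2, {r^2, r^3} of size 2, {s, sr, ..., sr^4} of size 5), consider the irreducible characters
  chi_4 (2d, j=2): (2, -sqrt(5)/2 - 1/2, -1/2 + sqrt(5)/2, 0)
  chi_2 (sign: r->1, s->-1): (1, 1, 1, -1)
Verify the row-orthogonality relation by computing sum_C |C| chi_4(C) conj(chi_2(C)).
Sum = 0; so <chi_4, chi_2> = 0 (distinct irreducibles are orthogonal).

Justification: Compute term by term over conjugacy classes (|C| * chi_4(C) * conj(chi_2(C))):
  1*(2)*conj(1) + 2*(-sqrt(5)/2 - 1/2)*conj(1) + 2*(-1/2 + sqrt(5)/2)*conj(1) + 5*(0)*conj(-1)
  = (2) + (-sqrt(5) - 1) + (-1 + sqrt(5)) + (0)
  = 0.
Dividing by |G| = 10 gives 0/10 = 0, matching the row-orthogonality relation <chi_4, chi_2> = [chi_4 = chi_2].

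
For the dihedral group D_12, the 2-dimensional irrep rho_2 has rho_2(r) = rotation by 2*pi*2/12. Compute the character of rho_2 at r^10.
chi_{rho_2}(r^10) = 2*cos(2*pi*2*10/12) = -1

Solution. rho_2(r^10) is rotation by angle 2*pi*2*10/12, whose trace is 2*cos(2*pi*2*10/12) = -1.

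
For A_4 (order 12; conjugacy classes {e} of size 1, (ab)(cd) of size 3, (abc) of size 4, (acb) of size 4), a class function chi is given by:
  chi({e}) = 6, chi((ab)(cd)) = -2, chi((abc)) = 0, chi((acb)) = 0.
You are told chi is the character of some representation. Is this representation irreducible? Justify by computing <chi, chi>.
Not irreducible (reducible): <chi, chi> = 4 > 1.

Derivation: <chi, chi> = (1/|G|) sum_C |C| * |chi(C)|^2 = (1/12)[1*|6|^2 + 3*|-2|^2 + 4*|0|^2 + 4*|0|^2]
  = (1/12)[(36) + (12) + (0) + (0)] = 48/12 = 4.
(Exp terms are combined using exp(i*s)*conj(exp(i*t)) = exp(i*(s-t)), and sums of them are collapsed using the identity that for every m > 1 the m distinct m-th roots of unity sum to 0, e.g. 1 + exp(2*I*pi/3) + exp(-2*I*pi/3) = 0.)
A character is irreducible iff <chi, chi> = 1, so this representation is reducible.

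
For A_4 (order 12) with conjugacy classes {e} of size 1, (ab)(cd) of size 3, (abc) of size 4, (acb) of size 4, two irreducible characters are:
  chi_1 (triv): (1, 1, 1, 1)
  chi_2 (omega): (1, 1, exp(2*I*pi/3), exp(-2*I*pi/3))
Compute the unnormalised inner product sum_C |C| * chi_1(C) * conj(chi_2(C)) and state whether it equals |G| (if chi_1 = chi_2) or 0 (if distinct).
Sum = 0; so <chi_1, chi_2> = 0 (distinct irreducibles are orthogonal).

Why: Compute term by term over conjugacy classes (|C| * chi_1(C) * conj(chi_2(C))):
  1*(1)*conj(1) + 3*(1)*conj(1) + 4*(1)*conj(exp(2*I*pi/3)) + 4*(1)*conj(exp(-2*I*pi/3))
  = (1) + (3) + (4*exp(-2*I*pi/3)) + (4*exp(2*I*pi/3))
  = 0.
(Exp terms are combined using exp(i*s)*conj(exp(i*t)) = exp(i*(s-t)), and sums of them are collapsed using the identity that for every m > 1 the m distinct m-th roots of unity sum to 0, e.g. 1 + exp(2*I*pi/3) + exp(-2*I*pi/3) = 0.)
Dividing by |G| = 12 gives 0/12 = 0, matching the row-orthogonality relation <chi_1, chi_2> = [chi_1 = chi_2].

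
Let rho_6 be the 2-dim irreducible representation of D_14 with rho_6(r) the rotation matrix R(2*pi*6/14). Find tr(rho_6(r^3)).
chi_{rho_6}(r^3) = 2*cos(2*pi*6*3/14) = -2*cos(3*pi/7)

Argument: rho_6(r^3) is rotation by angle 2*pi*6*3/14, whose trace is 2*cos(2*pi*6*3/14) = -2*cos(3*pi/7).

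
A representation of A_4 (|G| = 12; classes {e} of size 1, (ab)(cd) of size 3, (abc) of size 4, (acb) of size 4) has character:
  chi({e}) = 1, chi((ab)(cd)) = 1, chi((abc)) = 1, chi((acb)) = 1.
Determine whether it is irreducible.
Irreducible: <chi, chi> = 1.

Argument: <chi, chi> = (1/|G|) sum_C |C| * |chi(C)|^2 = (1/12)[1*|1|^2 + 3*|1|^2 + 4*|1|^2 + 4*|1|^2]
  = (1/12)[(1) + (3) + (4) + (4)] = 12/12 = 1.
(Exp terms are combined using exp(i*s)*conj(exp(i*t)) = exp(i*(s-t)), and sums of them are collapsed using the identity that for every m > 1 the m distinct m-th roots of unity sum to 0, e.g. 1 + exp(2*I*pi/3) + exp(-2*I*pi/3) = 0.)
A character is irreducible iff <chi, chi> = 1, so this representation is irreducible.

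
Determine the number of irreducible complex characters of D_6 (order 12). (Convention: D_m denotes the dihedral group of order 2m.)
6

Justification: The number of irreducible complex representations of a finite group equals its number of conjugacy classes. D_6 has 6 conjugacy classes (n/2 + 3 for n even), so D_6 (order 12) has exactly 6 irreducible complex representations.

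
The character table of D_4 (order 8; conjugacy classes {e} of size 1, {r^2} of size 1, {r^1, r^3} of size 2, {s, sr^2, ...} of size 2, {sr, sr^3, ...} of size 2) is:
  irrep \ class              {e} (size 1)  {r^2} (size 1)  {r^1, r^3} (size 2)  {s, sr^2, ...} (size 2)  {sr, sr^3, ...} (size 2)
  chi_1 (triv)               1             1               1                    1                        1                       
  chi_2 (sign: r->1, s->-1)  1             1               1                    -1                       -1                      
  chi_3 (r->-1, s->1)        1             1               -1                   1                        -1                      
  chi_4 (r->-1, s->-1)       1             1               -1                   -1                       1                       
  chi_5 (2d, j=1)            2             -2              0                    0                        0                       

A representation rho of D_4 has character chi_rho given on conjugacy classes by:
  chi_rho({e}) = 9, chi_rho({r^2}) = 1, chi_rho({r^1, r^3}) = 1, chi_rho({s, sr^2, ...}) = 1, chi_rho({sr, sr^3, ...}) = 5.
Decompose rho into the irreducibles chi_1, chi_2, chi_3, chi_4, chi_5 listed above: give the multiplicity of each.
Multiplicities: chi_1: 3, chi_2: 0, chi_3: 0, chi_4: 2, chi_5: 2.

Details: Use <chi_rho, chi> = (1/|G|) sum_C |C| * chi_rho(C) * conj(chi(C)) with |G| = 8 for each irreducible chi in the table:
  <chi_rho, chi_1> = (1/8)[1*(9)*conj(1) + 1*(1)*conj(1) + 2*(1)*conj(1) + 2*(1)*conj(1) + 2*(5)*conj(1)]
      = (1/8)[(9) + (1) + (2) + (2) + (10)] = 24/8 = 3
  <chi_rho, chi_2> = (1/8)[1*(9)*conj(1) + 1*(1)*conj(1) + 2*(1)*conj(1) + 2*(1)*conj(-1) + 2*(5)*conj(-1)]
      = (1/8)[(9) + (1) + (2) + (-2) + (-10)] = 0/8 = 0
  <chi_rho, chi_3> = (1/8)[1*(9)*conj(1) + 1*(1)*conj(1) + 2*(1)*conj(-1) + 2*(1)*conj(1) + 2*(5)*conj(-1)]
      = (1/8)[(9) + (1) + (-2) + (2) + (-10)] = 0/8 = 0
  <chi_rho, chi_4> = (1/8)[1*(9)*conj(1) + 1*(1)*conj(1) + 2*(1)*conj(-1) + 2*(1)*conj(-1) + 2*(5)*conj(1)]
      = (1/8)[(9) + (1) + (-2) + (-2) + (10)] = 16/8 = 2
  <chi_rho, chi_5> = (1/8)[1*(9)*conj(2) + 1*(1)*conj(-2) + 2*(1)*conj(0) + 2*(1)*conj(0) + 2*(5)*conj(0)]
      = (1/8)[(18) + (-2) + (0) + (0) + (0)] = 16/8 = 2
Dimension check: dim(rho) = sum (mult * dim) = 3*1 + 0*1 + 0*1 + 2*1 + 2*2 = 9 = chi_rho(e) = 9.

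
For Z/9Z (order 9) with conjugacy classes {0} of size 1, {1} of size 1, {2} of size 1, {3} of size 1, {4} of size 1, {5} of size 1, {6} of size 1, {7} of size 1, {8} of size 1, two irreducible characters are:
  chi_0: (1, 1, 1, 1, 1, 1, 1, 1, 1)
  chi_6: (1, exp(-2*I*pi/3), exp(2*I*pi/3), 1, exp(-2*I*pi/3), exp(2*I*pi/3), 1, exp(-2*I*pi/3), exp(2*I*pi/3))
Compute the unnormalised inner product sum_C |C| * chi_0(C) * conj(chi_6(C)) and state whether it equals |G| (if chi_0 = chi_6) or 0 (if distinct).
Sum = 0; so <chi_0, chi_6> = 0 (distinct irreducibles are orthogonal).

Proof sketch: Compute term by term over conjugacy classes (|C| * chi_0(C) * conj(chi_6(C))):
  1*(1)*conj(1) + 1*(1)*conj(exp(-2*I*pi/3)) + 1*(1)*conj(exp(2*I*pi/3)) + 1*(1)*conj(1) + 1*(1)*conj(exp(-2*I*pi/3)) + 1*(1)*conj(exp(2*I*pi/3)) + 1*(1)*conj(1) + 1*(1)*conj(exp(-2*I*pi/3)) + 1*(1)*conj(exp(2*I*pi/3))
  = (1) + (exp(2*I*pi/3)) + (exp(-2*I*pi/3)) + (1) + (exp(2*I*pi/3)) + (exp(-2*I*pi/3)) + (1) + (exp(2*I*pi/3)) + (exp(-2*I*pi/3))
  = 0.
(Exp terms are combined using exp(i*s)*conj(exp(i*t)) = exp(i*(s-t)), and sums of them are collapsed using the identity that for every m > 1 the m distinct m-th roots of unity sum to 0, e.g. 1 + exp(2*I*pi/3) + exp(-2*I*pi/3) = 0.)
Dividing by |G| = 9 gives 0/9 = 0, matching the row-orthogonality relation <chi_0, chi_6> = [chi_0 = chi_6].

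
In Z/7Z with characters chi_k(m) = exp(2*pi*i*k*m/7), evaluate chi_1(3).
chi_1(3) = zeta_7^3 = exp(6*I*pi/7)

Working: chi_1(3) = zeta_7^(1*3) = zeta_7^3. Since zeta_7^7 = 1, this equals zeta_7^3 = exp(2*pi*i*3/7) = exp(6*I*pi/7).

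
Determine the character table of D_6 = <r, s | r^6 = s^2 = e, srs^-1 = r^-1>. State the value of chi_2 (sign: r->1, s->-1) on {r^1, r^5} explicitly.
Conjugacy classes: {e} of size 1, {r^3} of size 1, {r^1, r^5} of size 2, {r^2, r^4} of size 2, {s, sr^2, ...} of size 3, {sr, sr^3, ...} of size 3.
Character table:
  irrep \ class              {e} (size 1)  {r^3} (size 1)  {r^1, r^5} (size 2)  {r^2, r^4} (size 2)  {s, sr^2, ...} (size 3)  {sr, sr^3, ...} (size 3)
  chi_1 (triv)               1             1               1                    1                    1                        1                       
  chi_2 (sign: r->1, s->-1)  1             1               1                    1                    -1                       -1                      
  chi_3 (r->-1, s->1)        1             -1              -1                   1                    1                        -1                      
  chi_4 (r->-1, s->-1)       1             -1              -1                   1                    -1                       1                       
  chi_5 (2d, j=1)            2             -2              1                    -1                   0                        0                       
  chi_6 (2d, j=2)            2             2               -1                   -1                   0                        0                       

Spot check: chi_2 (sign: r->1, s->-1) on {r^1, r^5} = 1.

Explanation: D_6 has order 2*6 = 12 with 6 conjugacy classes, hence 6 irreducibles. Sum of squared dims 1 + 1 + 1 + 1 + 4 + 4 = 12 = |G|. Linear characters come from the abelianisation; the 2-dimensional irreps have character r^k -> 2*cos(2*pi*j*k/6), reflections -> 0.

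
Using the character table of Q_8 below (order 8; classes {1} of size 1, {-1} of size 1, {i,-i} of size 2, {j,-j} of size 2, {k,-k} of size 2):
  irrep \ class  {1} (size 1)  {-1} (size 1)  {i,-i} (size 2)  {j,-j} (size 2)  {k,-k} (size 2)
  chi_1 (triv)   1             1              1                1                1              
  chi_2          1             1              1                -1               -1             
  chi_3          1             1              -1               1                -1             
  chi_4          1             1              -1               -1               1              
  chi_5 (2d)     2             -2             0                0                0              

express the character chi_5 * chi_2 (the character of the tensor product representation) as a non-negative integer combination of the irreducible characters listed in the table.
chi_5 tensor chi_2 = chi_5 (all other irreducibles have multiplicity 0).

Details: The character of a tensor product is the pointwise product (chi_5 * chi_2)(C) = chi_5(C) * chi_2(C):
  {1}: (2)*(1), {-1}: (-2)*(1), {i,-i}: (0)*(1), {j,-j}: (0)*(-1), {k,-k}: (0)*(-1)
so (chi_5 * chi_2) takes values
  {1} -> 2, {-1} -> -2, {i,-i} -> 0, {j,-j} -> 0, {k,-k} -> 0.
Now take the inner product of this character with each irreducible chi from the table, <chi_5*chi_2, chi> = (1/8) sum_C |C| (chi_5*chi_2)(C) conj(chi(C)):
  <chi_5*chi_2, chi_1> = (1/8)[1*(2)*conj(1) + 1*(-2)*conj(1) + 2*(0)*conj(1) + 2*(0)*conj(1) + 2*(0)*conj(1)]
      = (1/8)[(2) + (-2) + (0) + (0) + (0)] = 0/8 = 0
  <chi_5*chi_2, chi_2> = (1/8)[1*(2)*conj(1) + 1*(-2)*conj(1) + 2*(0)*conj(1) + 2*(0)*conj(-1) + 2*(0)*conj(-1)]
      = (1/8)[(2) + (-2) + (0) + (0) + (0)] = 0/8 = 0
  <chi_5*chi_2, chi_3> = (1/8)[1*(2)*conj(1) + 1*(-2)*conj(1) + 2*(0)*conj(-1) + 2*(0)*conj(1) + 2*(0)*conj(-1)]
      = (1/8)[(2) + (-2) + (0) + (0) + (0)] = 0/8 = 0
  <chi_5*chi_2, chi_4> = (1/8)[1*(2)*conj(1) + 1*(-2)*conj(1) + 2*(0)*conj(-1) + 2*(0)*conj(-1) + 2*(0)*conj(1)]
      = (1/8)[(2) + (-2) + (0) + (0) + (0)] = 0/8 = 0
  <chi_5*chi_2, chi_5> = (1/8)[1*(2)*conj(2) + 1*(-2)*conj(-2) + 2*(0)*conj(0) + 2*(0)*conj(0) + 2*(0)*conj(0)]
      = (1/8)[(4) + (4) + (0) + (0) + (0)] = 8/8 = 1
Hence the multiplicities are chi_5: 1. Dimension check: dim(chi_5)*dim(chi_2) = 2*1 = 2 and sum (mult * dim) = 1*2 = 2.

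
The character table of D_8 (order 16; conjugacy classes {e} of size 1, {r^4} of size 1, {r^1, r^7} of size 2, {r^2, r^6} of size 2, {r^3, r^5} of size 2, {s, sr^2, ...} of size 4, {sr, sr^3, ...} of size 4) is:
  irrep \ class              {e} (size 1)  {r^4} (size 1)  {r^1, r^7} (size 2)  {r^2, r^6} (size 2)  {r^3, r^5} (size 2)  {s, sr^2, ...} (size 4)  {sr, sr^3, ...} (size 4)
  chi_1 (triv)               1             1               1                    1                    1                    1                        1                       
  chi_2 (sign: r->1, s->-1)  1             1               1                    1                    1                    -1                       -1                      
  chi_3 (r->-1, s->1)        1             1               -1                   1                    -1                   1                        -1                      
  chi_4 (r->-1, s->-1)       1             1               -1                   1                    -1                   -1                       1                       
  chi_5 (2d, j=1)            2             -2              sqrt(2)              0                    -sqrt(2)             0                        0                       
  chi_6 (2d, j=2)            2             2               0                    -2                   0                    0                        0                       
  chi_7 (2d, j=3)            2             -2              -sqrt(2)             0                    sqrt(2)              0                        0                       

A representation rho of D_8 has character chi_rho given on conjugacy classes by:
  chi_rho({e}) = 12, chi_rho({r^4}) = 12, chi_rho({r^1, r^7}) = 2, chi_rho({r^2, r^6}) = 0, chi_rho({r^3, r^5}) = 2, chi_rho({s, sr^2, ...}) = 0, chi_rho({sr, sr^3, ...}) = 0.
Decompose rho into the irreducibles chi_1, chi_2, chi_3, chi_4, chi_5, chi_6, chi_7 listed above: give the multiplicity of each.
Multiplicities: chi_1: 2, chi_2: 2, chi_3: 1, chi_4: 1, chi_5: 0, chi_6: 3, chi_7: 0.

Reasoning: Use <chi_rho, chi> = (1/|G|) sum_C |C| * chi_rho(C) * conj(chi(C)) with |G| = 16 for each irreducible chi in the table:
  <chi_rho, chi_1> = (1/16)[1*(12)*conj(1) + 1*(12)*conj(1) + 2*(2)*conj(1) + 2*(0)*conj(1) + 2*(2)*conj(1) + 4*(0)*conj(1) + 4*(0)*conj(1)]
      = (1/16)[(12) + (12) + (4) + (0) + (4) + (0) + (0)] = 32/16 = 2
  <chi_rho, chi_2> = (1/16)[1*(12)*conj(1) + 1*(12)*conj(1) + 2*(2)*conj(1) + 2*(0)*conj(1) + 2*(2)*conj(1) + 4*(0)*conj(-1) + 4*(0)*conj(-1)]
      = (1/16)[(12) + (12) + (4) + (0) + (4) + (0) + (0)] = 32/16 = 2
  <chi_rho, chi_3> = (1/16)[1*(12)*conj(1) + 1*(12)*conj(1) + 2*(2)*conj(-1) + 2*(0)*conj(1) + 2*(2)*conj(-1) + 4*(0)*conj(1) + 4*(0)*conj(-1)]
      = (1/16)[(12) + (12) + (-4) + (0) + (-4) + (0) + (0)] = 16/16 = 1
  <chi_rho, chi_4> = (1/16)[1*(12)*conj(1) + 1*(12)*conj(1) + 2*(2)*conj(-1) + 2*(0)*conj(1) + 2*(2)*conj(-1) + 4*(0)*conj(-1) + 4*(0)*conj(1)]
      = (1/16)[(12) + (12) + (-4) + (0) + (-4) + (0) + (0)] = 16/16 = 1
  <chi_rho, chi_5> = (1/16)[1*(12)*conj(2) + 1*(12)*conj(-2) + 2*(2)*conj(sqrt(2)) + 2*(0)*conj(0) + 2*(2)*conj(-sqrt(2)) + 4*(0)*conj(0) + 4*(0)*conj(0)]
      = (1/16)[(24) + (-24) + (4*sqrt(2)) + (0) + (-4*sqrt(2)) + (0) + (0)] = 0/16 = 0
  <chi_rho, chi_6> = (1/16)[1*(12)*conj(2) + 1*(12)*conj(2) + 2*(2)*conj(0) + 2*(0)*conj(-2) + 2*(2)*conj(0) + 4*(0)*conj(0) + 4*(0)*conj(0)]
      = (1/16)[(24) + (24) + (0) + (0) + (0) + (0) + (0)] = 48/16 = 3
  <chi_rho, chi_7> = (1/16)[1*(12)*conj(2) + 1*(12)*conj(-2) + 2*(2)*conj(-sqrt(2)) + 2*(0)*conj(0) + 2*(2)*conj(sqrt(2)) + 4*(0)*conj(0) + 4*(0)*conj(0)]
      = (1/16)[(24) + (-24) + (-4*sqrt(2)) + (0) + (4*sqrt(2)) + (0) + (0)] = 0/16 = 0
Dimension check: dim(rho) = sum (mult * dim) = 2*1 + 2*1 + 1*1 + 1*1 + 0*2 + 3*2 + 0*2 = 12 = chi_rho(e) = 12.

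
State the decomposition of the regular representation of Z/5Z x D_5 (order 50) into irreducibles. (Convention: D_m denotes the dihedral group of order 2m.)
Each irreducible V_i of dimension d_i appears with multiplicity d_i, i.e. rho_reg = (direct sum over all irreducibles V_i) d_i V_i. The irreducible dimensions for Z/5Z x D_5 are 1, 1, 1, 1, 1, 1, 1, 1, 1, 1, 2, 2, 2, 2, 2, 2, 2, 2, 2, 2: 10 irreducibles of dimension 1, each with multiplicity 1; 10 irreducibles of dimension 2, each with multiplicity 2. Total dimension 10*1*1 + 10*2*2 = 50 = |G|.

Argument: General theorem: in the regular representation of a finite group G, each irreducible appears with multiplicity equal to its dimension. Check: dim(rho_reg) = sum d_i^2 = 1 + 1 + 1 + 1 + 1 + 1 + 1 + 1 + 1 + 1 + 4 + 4 + 4 + 4 + 4 + 4 + 4 + 4 + 4 + 4 = 50 = |G|.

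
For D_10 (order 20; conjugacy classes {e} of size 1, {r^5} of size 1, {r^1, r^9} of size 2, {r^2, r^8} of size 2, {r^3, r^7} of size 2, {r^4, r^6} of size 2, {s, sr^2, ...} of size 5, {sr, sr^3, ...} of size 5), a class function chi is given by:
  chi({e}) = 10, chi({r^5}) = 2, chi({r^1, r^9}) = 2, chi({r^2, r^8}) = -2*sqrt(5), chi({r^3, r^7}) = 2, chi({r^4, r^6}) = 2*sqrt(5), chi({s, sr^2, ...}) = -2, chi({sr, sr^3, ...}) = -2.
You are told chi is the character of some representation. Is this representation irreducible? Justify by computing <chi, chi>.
Not irreducible (reducible): <chi, chi> = 12 > 1.

Working: <chi, chi> = (1/|G|) sum_C |C| * |chi(C)|^2 = (1/20)[1*|10|^2 + 1*|2|^2 + 2*|2|^2 + 2*|-2*sqrt(5)|^2 + 2*|2|^2 + 2*|2*sqrt(5)|^2 + 5*|-2|^2 + 5*|-2|^2]
  = (1/20)[(100) + (4) + (8) + (40) + (8) + (40) + (20) + (20)] = 240/20 = 12.
A character is irreducible iff <chi, chi> = 1, so this representation is reducible.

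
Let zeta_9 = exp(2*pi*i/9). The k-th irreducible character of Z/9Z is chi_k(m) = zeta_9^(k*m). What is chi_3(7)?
chi_3(7) = zeta_9^21 = exp(2*I*pi/3)

Why: chi_3(7) = zeta_9^(3*7) = zeta_9^21. Since zeta_9^9 = 1, this equals zeta_9^3 = exp(2*pi*i*3/9) = exp(2*I*pi/3).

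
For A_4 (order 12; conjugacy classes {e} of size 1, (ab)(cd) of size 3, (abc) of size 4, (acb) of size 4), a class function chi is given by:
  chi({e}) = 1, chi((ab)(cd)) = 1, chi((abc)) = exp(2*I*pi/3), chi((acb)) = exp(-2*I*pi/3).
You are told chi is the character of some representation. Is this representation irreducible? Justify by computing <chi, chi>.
Irreducible: <chi, chi> = 1.

Reasoning: <chi, chi> = (1/|G|) sum_C |C| * |chi(C)|^2 = (1/12)[1*|1|^2 + 3*|1|^2 + 4*|exp(2*I*pi/3)|^2 + 4*|exp(-2*I*pi/3)|^2]
  = (1/12)[(1) + (3) + (4) + (4)] = 12/12 = 1.
(Exp terms are combined using exp(i*s)*conj(exp(i*t)) = exp(i*(s-t)), and sums of them are collapsed using the identity that for every m > 1 the m distinct m-th roots of unity sum to 0, e.g. 1 + exp(2*I*pi/3) + exp(-2*I*pi/3) = 0.)
A character is irreducible iff <chi, chi> = 1, so this representation is irreducible.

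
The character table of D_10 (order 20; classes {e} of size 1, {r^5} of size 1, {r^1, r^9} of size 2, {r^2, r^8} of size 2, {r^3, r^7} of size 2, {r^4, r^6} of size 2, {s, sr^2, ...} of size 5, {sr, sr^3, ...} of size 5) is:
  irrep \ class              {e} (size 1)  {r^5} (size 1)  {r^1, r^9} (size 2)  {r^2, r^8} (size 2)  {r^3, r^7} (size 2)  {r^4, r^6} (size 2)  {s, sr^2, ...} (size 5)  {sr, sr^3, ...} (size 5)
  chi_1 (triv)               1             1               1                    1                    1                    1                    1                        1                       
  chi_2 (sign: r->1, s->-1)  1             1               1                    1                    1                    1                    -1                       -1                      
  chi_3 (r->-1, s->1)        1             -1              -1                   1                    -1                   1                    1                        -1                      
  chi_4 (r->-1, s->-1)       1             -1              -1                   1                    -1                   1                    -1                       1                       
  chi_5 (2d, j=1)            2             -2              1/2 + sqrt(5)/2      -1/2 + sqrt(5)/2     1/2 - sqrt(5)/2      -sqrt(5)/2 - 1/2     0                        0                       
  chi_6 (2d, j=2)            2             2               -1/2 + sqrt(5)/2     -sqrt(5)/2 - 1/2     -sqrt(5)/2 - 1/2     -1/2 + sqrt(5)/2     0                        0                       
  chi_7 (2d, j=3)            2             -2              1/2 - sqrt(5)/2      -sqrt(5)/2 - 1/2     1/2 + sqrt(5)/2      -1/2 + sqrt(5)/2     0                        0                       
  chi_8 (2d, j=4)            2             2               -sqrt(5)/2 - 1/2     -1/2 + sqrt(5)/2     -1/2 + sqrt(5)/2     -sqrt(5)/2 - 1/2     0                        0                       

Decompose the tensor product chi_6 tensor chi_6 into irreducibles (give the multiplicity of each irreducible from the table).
chi_6 tensor chi_6 = chi_1 + chi_2 + chi_8 (all other irreducibles have multiplicity 0).

Justification: The character of a tensor product is the pointwise product (chi_6 * chi_6)(C) = chi_6(C) * chi_6(C):
  {e}: (2)*(2), {r^5}: (2)*(2), {r^1, r^9}: (-1/2 + sqrt(5)/2)*(-1/2 + sqrt(5)/2), {r^2, r^8}: (-sqrt(5)/2 - 1/2)*(-sqrt(5)/2 - 1/2), {r^3, r^7}: (-sqrt(5)/2 - 1/2)*(-sqrt(5)/2 - 1/2), {r^4, r^6}: (-1/2 + sqrt(5)/2)*(-1/2 + sqrt(5)/2), {s, sr^2, ...}: (0)*(0), {sr, sr^3, ...}: (0)*(0)
so (chi_6 * chi_6) takes values
  {e} -> 4, {r^5} -> 4, {r^1, r^9} -> 3/2 - sqrt(5)/2, {r^2, r^8} -> sqrt(5)/2 + 3/2, {r^3, r^7} -> sqrt(5)/2 + 3/2, {r^4, r^6} -> 3/2 - sqrt(5)/2, {s, sr^2, ...} -> 0, {sr, sr^3, ...} -> 0.
Now take the inner product of this character with each irreducible chi from the table, <chi_6*chi_6, chi> = (1/20) sum_C |C| (chi_6*chi_6)(C) conj(chi(C)):
  <chi_6*chi_6, chi_1> = (1/20)[1*(4)*conj(1) + 1*(4)*conj(1) + 2*(3/2 - sqrt(5)/2)*conj(1) + 2*(sqrt(5)/2 + 3/2)*conj(1) + 2*(sqrt(5)/2 + 3/2)*conj(1) + 2*(3/2 - sqrt(5)/2)*conj(1) + 5*(0)*conj(1) + 5*(0)*conj(1)]
      = (1/20)[(4) + (4) + (3 - sqrt(5)) + (sqrt(5) + 3) + (sqrt(5) + 3) + (3 - sqrt(5)) + (0) + (0)] = 20/20 = 1
  <chi_6*chi_6, chi_2> = (1/20)[1*(4)*conj(1) + 1*(4)*conj(1) + 2*(3/2 - sqrt(5)/2)*conj(1) + 2*(sqrt(5)/2 + 3/2)*conj(1) + 2*(sqrt(5)/2 + 3/2)*conj(1) + 2*(3/2 - sqrt(5)/2)*conj(1) + 5*(0)*conj(-1) + 5*(0)*conj(-1)]
      = (1/20)[(4) + (4) + (3 - sqrt(5)) + (sqrt(5) + 3) + (sqrt(5) + 3) + (3 - sqrt(5)) + (0) + (0)] = 20/20 = 1
  <chi_6*chi_6, chi_3> = (1/20)[1*(4)*conj(1) + 1*(4)*conj(-1) + 2*(3/2 - sqrt(5)/2)*conj(-1) + 2*(sqrt(5)/2 + 3/2)*conj(1) + 2*(sqrt(5)/2 + 3/2)*conj(-1) + 2*(3/2 - sqrt(5)/2)*conj(1) + 5*(0)*conj(1) + 5*(0)*conj(-1)]
      = (1/20)[(4) + (-4) + (-3 + sqrt(5)) + (sqrt(5) + 3) + (-3 - sqrt(5)) + (3 - sqrt(5)) + (0) + (0)] = 0/20 = 0
  <chi_6*chi_6, chi_4> = (1/20)[1*(4)*conj(1) + 1*(4)*conj(-1) + 2*(3/2 - sqrt(5)/2)*conj(-1) + 2*(sqrt(5)/2 + 3/2)*conj(1) + 2*(sqrt(5)/2 + 3/2)*conj(-1) + 2*(3/2 - sqrt(5)/2)*conj(1) + 5*(0)*conj(-1) + 5*(0)*conj(1)]
      = (1/20)[(4) + (-4) + (-3 + sqrt(5)) + (sqrt(5) + 3) + (-3 - sqrt(5)) + (3 - sqrt(5)) + (0) + (0)] = 0/20 = 0
  <chi_6*chi_6, chi_5> = (1/20)[1*(4)*conj(2) + 1*(4)*conj(-2) + 2*(3/2 - sqrt(5)/2)*conj(1/2 + sqrt(5)/2) + 2*(sqrt(5)/2 + 3/2)*conj(-1/2 + sqrt(5)/2) + 2*(sqrt(5)/2 + 3/2)*conj(1/2 - sqrt(5)/2) + 2*(3/2 - sqrt(5)/2)*conj(-sqrt(5)/2 - 1/2) + 5*(0)*conj(0) + 5*(0)*conj(0)]
      = (1/20)[(8) + (-8) + (-1 + sqrt(5)) + (1 + sqrt(5)) + (-sqrt(5) - 1) + (1 - sqrt(5)) + (0) + (0)] = 0/20 = 0
  <chi_6*chi_6, chi_6> = (1/20)[1*(4)*conj(2) + 1*(4)*conj(2) + 2*(3/2 - sqrt(5)/2)*conj(-1/2 + sqrt(5)/2) + 2*(sqrt(5)/2 + 3/2)*conj(-sqrt(5)/2 - 1/2) + 2*(sqrt(5)/2 + 3/2)*conj(-sqrt(5)/2 - 1/2) + 2*(3/2 - sqrt(5)/2)*conj(-1/2 + sqrt(5)/2) + 5*(0)*conj(0) + 5*(0)*conj(0)]
      = (1/20)[(8) + (8) + (-4 + 2*sqrt(5)) + (-2*sqrt(5) - 4) + (-2*sqrt(5) - 4) + (-4 + 2*sqrt(5)) + (0) + (0)] = 0/20 = 0
  <chi_6*chi_6, chi_7> = (1/20)[1*(4)*conj(2) + 1*(4)*conj(-2) + 2*(3/2 - sqrt(5)/2)*conj(1/2 - sqrt(5)/2) + 2*(sqrt(5)/2 + 3/2)*conj(-sqrt(5)/2 - 1/2) + 2*(sqrt(5)/2 + 3/2)*conj(1/2 + sqrt(5)/2) + 2*(3/2 - sqrt(5)/2)*conj(-1/2 + sqrt(5)/2) + 5*(0)*conj(0) + 5*(0)*conj(0)]
      = (1/20)[(8) + (-8) + (4 - 2*sqrt(5)) + (-2*sqrt(5) - 4) + (4 + 2*sqrt(5)) + (-4 + 2*sqrt(5)) + (0) + (0)] = 0/20 = 0
  <chi_6*chi_6, chi_8> = (1/20)[1*(4)*conj(2) + 1*(4)*conj(2) + 2*(3/2 - sqrt(5)/2)*conj(-sqrt(5)/2 - 1/2) + 2*(sqrt(5)/2 + 3/2)*conj(-1/2 + sqrt(5)/2) + 2*(sqrt(5)/2 + 3/2)*conj(-1/2 + sqrt(5)/2) + 2*(3/2 - sqrt(5)/2)*conj(-sqrt(5)/2 - 1/2) + 5*(0)*conj(0) + 5*(0)*conj(0)]
      = (1/20)[(8) + (8) + (1 - sqrt(5)) + (1 + sqrt(5)) + (1 + sqrt(5)) + (1 - sqrt(5)) + (0) + (0)] = 20/20 = 1
Hence the multiplicities are chi_1: 1, chi_2: 1, chi_8: 1. Dimension check: dim(chi_6)*dim(chi_6) = 2*2 = 4 and sum (mult * dim) = 1*1 + 1*1 + 1*2 = 4.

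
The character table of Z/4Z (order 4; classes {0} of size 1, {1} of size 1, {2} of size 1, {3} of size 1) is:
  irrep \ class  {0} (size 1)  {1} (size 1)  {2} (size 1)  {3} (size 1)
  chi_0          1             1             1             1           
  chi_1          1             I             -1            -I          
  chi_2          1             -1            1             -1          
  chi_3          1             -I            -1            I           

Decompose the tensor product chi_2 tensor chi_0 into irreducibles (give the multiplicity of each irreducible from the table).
chi_2 tensor chi_0 = chi_2 (all other irreducibles have multiplicity 0).

Argument: The character of a tensor product is the pointwise product (chi_2 * chi_0)(C) = chi_2(C) * chi_0(C):
  {0}: (1)*(1), {1}: (-1)*(1), {2}: (1)*(1), {3}: (-1)*(1)
so (chi_2 * chi_0) takes values
  {0} -> 1, {1} -> -1, {2} -> 1, {3} -> -1.
Now take the inner product of this character with each irreducible chi from the table, <chi_2*chi_0, chi> = (1/4) sum_C |C| (chi_2*chi_0)(C) conj(chi(C)):
  <chi_2*chi_0, chi_0> = (1/4)[1*(1)*conj(1) + 1*(-1)*conj(1) + 1*(1)*conj(1) + 1*(-1)*conj(1)]
      = (1/4)[(1) + (-1) + (1) + (-1)] = 0/4 = 0
  <chi_2*chi_0, chi_1> = (1/4)[1*(1)*conj(1) + 1*(-1)*conj(I) + 1*(1)*conj(-1) + 1*(-1)*conj(-I)]
      = (1/4)[(1) + (I) + (-1) + (-I)] = 0/4 = 0
  <chi_2*chi_0, chi_2> = (1/4)[1*(1)*conj(1) + 1*(-1)*conj(-1) + 1*(1)*conj(1) + 1*(-1)*conj(-1)]
      = (1/4)[(1) + (1) + (1) + (1)] = 4/4 = 1
  <chi_2*chi_0, chi_3> = (1/4)[1*(1)*conj(1) + 1*(-1)*conj(-I) + 1*(1)*conj(-1) + 1*(-1)*conj(I)]
      = (1/4)[(1) + (-I) + (-1) + (I)] = 0/4 = 0
(Exp terms are combined using exp(i*s)*conj(exp(i*t)) = exp(i*(s-t)), and sums of them are collapsed using the identity that for every m > 1 the m distinct m-th roots of unity sum to 0, e.g. 1 + exp(2*I*pi/3) + exp(-2*I*pi/3) = 0.)
Hence the multiplicities are chi_2: 1. Dimension check: dim(chi_2)*dim(chi_0) = 1*1 = 1 and sum (mult * dim) = 1*1 = 1.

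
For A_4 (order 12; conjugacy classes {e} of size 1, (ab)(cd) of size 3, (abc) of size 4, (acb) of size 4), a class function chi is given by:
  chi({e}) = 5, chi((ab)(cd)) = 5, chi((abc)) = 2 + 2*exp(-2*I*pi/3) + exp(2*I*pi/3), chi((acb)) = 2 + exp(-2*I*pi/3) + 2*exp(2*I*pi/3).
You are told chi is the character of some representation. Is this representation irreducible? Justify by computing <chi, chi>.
Not irreducible (reducible): <chi, chi> = 9 > 1.

Proof sketch: <chi, chi> = (1/|G|) sum_C |C| * |chi(C)|^2 = (1/12)[1*|5|^2 + 3*|5|^2 + 4*|2 + 2*exp(-2*I*pi/3) + exp(2*I*pi/3)|^2 + 4*|2 + exp(-2*I*pi/3) + 2*exp(2*I*pi/3)|^2]
  = (1/12)[(25) + (75) + (4) + (4)] = 108/12 = 9.
(Exp terms are combined using exp(i*s)*conj(exp(i*t)) = exp(i*(s-t)), and sums of them are collapsed using the identity that for every m > 1 the m distinct m-th roots of unity sum to 0, e.g. 1 + exp(2*I*pi/3) + exp(-2*I*pi/3) = 0.)
A character is irreducible iff <chi, chi> = 1, so this representation is reducible.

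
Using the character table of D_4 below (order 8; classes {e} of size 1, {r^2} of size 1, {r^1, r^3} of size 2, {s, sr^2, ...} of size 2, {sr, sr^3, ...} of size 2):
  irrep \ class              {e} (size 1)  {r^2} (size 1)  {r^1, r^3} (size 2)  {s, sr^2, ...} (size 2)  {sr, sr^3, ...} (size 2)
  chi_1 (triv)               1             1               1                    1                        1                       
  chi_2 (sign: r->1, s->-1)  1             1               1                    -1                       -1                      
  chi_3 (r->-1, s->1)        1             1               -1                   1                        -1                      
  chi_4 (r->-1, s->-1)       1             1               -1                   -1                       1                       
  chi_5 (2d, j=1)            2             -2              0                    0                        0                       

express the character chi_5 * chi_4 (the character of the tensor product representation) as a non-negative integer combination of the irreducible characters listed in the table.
chi_5 tensor chi_4 = chi_5 (all other irreducibles have multiplicity 0).

Reasoning: The character of a tensor product is the pointwise product (chi_5 * chi_4)(C) = chi_5(C) * chi_4(C):
  {e}: (2)*(1), {r^2}: (-2)*(1), {r^1, r^3}: (0)*(-1), {s, sr^2, ...}: (0)*(-1), {sr, sr^3, ...}: (0)*(1)
so (chi_5 * chi_4) takes values
  {e} -> 2, {r^2} -> -2, {r^1, r^3} -> 0, {s, sr^2, ...} -> 0, {sr, sr^3, ...} -> 0.
Now take the inner product of this character with each irreducible chi from the table, <chi_5*chi_4, chi> = (1/8) sum_C |C| (chi_5*chi_4)(C) conj(chi(C)):
  <chi_5*chi_4, chi_1> = (1/8)[1*(2)*conj(1) + 1*(-2)*conj(1) + 2*(0)*conj(1) + 2*(0)*conj(1) + 2*(0)*conj(1)]
      = (1/8)[(2) + (-2) + (0) + (0) + (0)] = 0/8 = 0
  <chi_5*chi_4, chi_2> = (1/8)[1*(2)*conj(1) + 1*(-2)*conj(1) + 2*(0)*conj(1) + 2*(0)*conj(-1) + 2*(0)*conj(-1)]
      = (1/8)[(2) + (-2) + (0) + (0) + (0)] = 0/8 = 0
  <chi_5*chi_4, chi_3> = (1/8)[1*(2)*conj(1) + 1*(-2)*conj(1) + 2*(0)*conj(-1) + 2*(0)*conj(1) + 2*(0)*conj(-1)]
      = (1/8)[(2) + (-2) + (0) + (0) + (0)] = 0/8 = 0
  <chi_5*chi_4, chi_4> = (1/8)[1*(2)*conj(1) + 1*(-2)*conj(1) + 2*(0)*conj(-1) + 2*(0)*conj(-1) + 2*(0)*conj(1)]
      = (1/8)[(2) + (-2) + (0) + (0) + (0)] = 0/8 = 0
  <chi_5*chi_4, chi_5> = (1/8)[1*(2)*conj(2) + 1*(-2)*conj(-2) + 2*(0)*conj(0) + 2*(0)*conj(0) + 2*(0)*conj(0)]
      = (1/8)[(4) + (4) + (0) + (0) + (0)] = 8/8 = 1
Hence the multiplicities are chi_5: 1. Dimension check: dim(chi_5)*dim(chi_4) = 2*1 = 2 and sum (mult * dim) = 1*2 = 2.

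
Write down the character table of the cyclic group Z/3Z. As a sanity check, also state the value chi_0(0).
Character table of Z/3Z (irreps indexed chi_0,...,chi_2 with chi_k(m) = zeta_3^(k*m), zeta_3 = exp(2*pi*i/3)):
  irrep \ class  {0} (size 1)  {1} (size 1)    {2} (size 1)  
  chi_0          1             1               1             
  chi_1          1             exp(2*I*pi/3)   exp(-2*I*pi/3)
  chi_2          1             exp(-2*I*pi/3)  exp(2*I*pi/3) 

Spot check: chi_0(0) = zeta_3^(0*0) = zeta_3^0 = 1.

Why: Z/3Z is abelian, so all 3 irreducible complex representations are 1-dimensional. They are given by chi_k(m) = zeta_3^(k*m) for k = 0,...,2. Row orthogonality: sum_m chi_k(m) conj(chi_l(m)) = 3 * [k = l].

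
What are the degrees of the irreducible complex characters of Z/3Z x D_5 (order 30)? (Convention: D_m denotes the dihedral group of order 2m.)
Dimensions: 1, 1, 1, 1, 1, 1, 2, 2, 2, 2, 2, 2

Argument: There are 12 irreducibles (= number of conjugacy classes). Their dimensions d_i satisfy sum d_i^2 = |G| = 30: 1 + 1 + 1 + 1 + 1 + 1 + 4 + 4 + 4 + 4 + 4 + 4 = 30. (For the product with Z/3Z: each of the 3 1-dim characters of Z/3Z tensors with each irrep of D_5, giving 3 copies of each D_5-dimension.)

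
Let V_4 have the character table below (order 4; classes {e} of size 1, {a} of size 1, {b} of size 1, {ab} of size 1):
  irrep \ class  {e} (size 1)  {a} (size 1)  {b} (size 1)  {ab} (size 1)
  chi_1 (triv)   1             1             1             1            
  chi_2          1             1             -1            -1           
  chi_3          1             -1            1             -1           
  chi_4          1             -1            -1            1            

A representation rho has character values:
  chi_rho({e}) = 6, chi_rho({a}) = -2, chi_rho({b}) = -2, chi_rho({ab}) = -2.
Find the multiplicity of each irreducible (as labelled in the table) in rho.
Multiplicities: chi_1: 0, chi_2: 2, chi_3: 2, chi_4: 2.

Explanation: Use <chi_rho, chi> = (1/|G|) sum_C |C| * chi_rho(C) * conj(chi(C)) with |G| = 4 for each irreducible chi in the table:
  <chi_rho, chi_1> = (1/4)[1*(6)*conj(1) + 1*(-2)*conj(1) + 1*(-2)*conj(1) + 1*(-2)*conj(1)]
      = (1/4)[(6) + (-2) + (-2) + (-2)] = 0/4 = 0
  <chi_rho, chi_2> = (1/4)[1*(6)*conj(1) + 1*(-2)*conj(1) + 1*(-2)*conj(-1) + 1*(-2)*conj(-1)]
      = (1/4)[(6) + (-2) + (2) + (2)] = 8/4 = 2
  <chi_rho, chi_3> = (1/4)[1*(6)*conj(1) + 1*(-2)*conj(-1) + 1*(-2)*conj(1) + 1*(-2)*conj(-1)]
      = (1/4)[(6) + (2) + (-2) + (2)] = 8/4 = 2
  <chi_rho, chi_4> = (1/4)[1*(6)*conj(1) + 1*(-2)*conj(-1) + 1*(-2)*conj(-1) + 1*(-2)*conj(1)]
      = (1/4)[(6) + (2) + (2) + (-2)] = 8/4 = 2
Dimension check: dim(rho) = sum (mult * dim) = 0*1 + 2*1 + 2*1 + 2*1 = 6 = chi_rho(e) = 6.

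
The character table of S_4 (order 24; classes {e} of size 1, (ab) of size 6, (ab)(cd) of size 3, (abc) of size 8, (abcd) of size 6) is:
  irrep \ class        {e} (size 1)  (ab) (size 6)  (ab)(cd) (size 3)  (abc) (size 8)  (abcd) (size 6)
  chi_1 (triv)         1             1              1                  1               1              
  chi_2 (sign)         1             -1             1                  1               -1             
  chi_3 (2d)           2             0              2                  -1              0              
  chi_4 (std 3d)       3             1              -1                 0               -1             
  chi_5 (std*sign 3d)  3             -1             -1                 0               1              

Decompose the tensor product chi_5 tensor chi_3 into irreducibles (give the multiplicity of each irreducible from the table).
chi_5 tensor chi_3 = chi_4 + chi_5 (all other irreducibles have multiplicity 0).

Proof sketch: The character of a tensor product is the pointwise product (chi_5 * chi_3)(C) = chi_5(C) * chi_3(C):
  {e}: (3)*(2), (ab): (-1)*(0), (ab)(cd): (-1)*(2), (abc): (0)*(-1), (abcd): (1)*(0)
so (chi_5 * chi_3) takes values
  {e} -> 6, (ab) -> 0, (ab)(cd) -> -2, (abc) -> 0, (abcd) -> 0.
Now take the inner product of this character with each irreducible chi from the table, <chi_5*chi_3, chi> = (1/24) sum_C |C| (chi_5*chi_3)(C) conj(chi(C)):
  <chi_5*chi_3, chi_1> = (1/24)[1*(6)*conj(1) + 6*(0)*conj(1) + 3*(-2)*conj(1) + 8*(0)*conj(1) + 6*(0)*conj(1)]
      = (1/24)[(6) + (0) + (-6) + (0) + (0)] = 0/24 = 0
  <chi_5*chi_3, chi_2> = (1/24)[1*(6)*conj(1) + 6*(0)*conj(-1) + 3*(-2)*conj(1) + 8*(0)*conj(1) + 6*(0)*conj(-1)]
      = (1/24)[(6) + (0) + (-6) + (0) + (0)] = 0/24 = 0
  <chi_5*chi_3, chi_3> = (1/24)[1*(6)*conj(2) + 6*(0)*conj(0) + 3*(-2)*conj(2) + 8*(0)*conj(-1) + 6*(0)*conj(0)]
      = (1/24)[(12) + (0) + (-12) + (0) + (0)] = 0/24 = 0
  <chi_5*chi_3, chi_4> = (1/24)[1*(6)*conj(3) + 6*(0)*conj(1) + 3*(-2)*conj(-1) + 8*(0)*conj(0) + 6*(0)*conj(-1)]
      = (1/24)[(18) + (0) + (6) + (0) + (0)] = 24/24 = 1
  <chi_5*chi_3, chi_5> = (1/24)[1*(6)*conj(3) + 6*(0)*conj(-1) + 3*(-2)*conj(-1) + 8*(0)*conj(0) + 6*(0)*conj(1)]
      = (1/24)[(18) + (0) + (6) + (0) + (0)] = 24/24 = 1
Hence the multiplicities are chi_4: 1, chi_5: 1. Dimension check: dim(chi_5)*dim(chi_3) = 3*2 = 6 and sum (mult * dim) = 1*3 + 1*3 = 6.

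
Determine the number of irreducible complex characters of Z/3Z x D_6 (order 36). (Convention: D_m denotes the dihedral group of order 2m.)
18

Working: The number of irreducible complex representations of a finite group equals its number of conjugacy classes. For a direct product, #classes(G x H) = #classes(G) * #classes(H). Z/3Z has 3 classes (abelian), D_6 has 6 classes, so 3 * 6 = 18, so Z/3Z x D_6 (order 36) has exactly 18 irreducible complex representations.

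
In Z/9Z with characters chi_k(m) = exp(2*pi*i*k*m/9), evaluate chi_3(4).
chi_3(4) = zeta_9^12 = exp(2*I*pi/3)

Proof sketch: chi_3(4) = zeta_9^(3*4) = zeta_9^12. Since zeta_9^9 = 1, this equals zeta_9^3 = exp(2*pi*i*3/9) = exp(2*I*pi/3).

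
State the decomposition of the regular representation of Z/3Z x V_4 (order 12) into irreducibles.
Each irreducible V_i of dimension d_i appears with multiplicity d_i, i.e. rho_reg = (direct sum over all irreducibles V_i) d_i V_i. The irreducible dimensions for Z/3Z x V_4 are 1, 1, 1, 1, 1, 1, 1, 1, 1, 1, 1, 1: 12 irreducibles of dimension 1, each with multiplicity 1. Total dimension 12*1*1 = 12 = |G|.

General theorem: in the regular representation of a finite group G, each irreducible appears with multiplicity equal to its dimension. Check: dim(rho_reg) = sum d_i^2 = 1 + 1 + 1 + 1 + 1 + 1 + 1 + 1 + 1 + 1 + 1 + 1 = 12 = |G|.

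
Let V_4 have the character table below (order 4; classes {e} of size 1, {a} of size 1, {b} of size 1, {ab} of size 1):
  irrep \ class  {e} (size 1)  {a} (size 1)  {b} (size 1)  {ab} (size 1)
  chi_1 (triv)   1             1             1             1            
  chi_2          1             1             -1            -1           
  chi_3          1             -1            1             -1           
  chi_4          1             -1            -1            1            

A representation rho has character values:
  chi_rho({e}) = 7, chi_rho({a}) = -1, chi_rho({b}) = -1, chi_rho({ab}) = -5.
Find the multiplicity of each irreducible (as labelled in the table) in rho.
Multiplicities: chi_1: 0, chi_2: 3, chi_3: 3, chi_4: 1.

Justification: Use <chi_rho, chi> = (1/|G|) sum_C |C| * chi_rho(C) * conj(chi(C)) with |G| = 4 for each irreducible chi in the table:
  <chi_rho, chi_1> = (1/4)[1*(7)*conj(1) + 1*(-1)*conj(1) + 1*(-1)*conj(1) + 1*(-5)*conj(1)]
      = (1/4)[(7) + (-1) + (-1) + (-5)] = 0/4 = 0
  <chi_rho, chi_2> = (1/4)[1*(7)*conj(1) + 1*(-1)*conj(1) + 1*(-1)*conj(-1) + 1*(-5)*conj(-1)]
      = (1/4)[(7) + (-1) + (1) + (5)] = 12/4 = 3
  <chi_rho, chi_3> = (1/4)[1*(7)*conj(1) + 1*(-1)*conj(-1) + 1*(-1)*conj(1) + 1*(-5)*conj(-1)]
      = (1/4)[(7) + (1) + (-1) + (5)] = 12/4 = 3
  <chi_rho, chi_4> = (1/4)[1*(7)*conj(1) + 1*(-1)*conj(-1) + 1*(-1)*conj(-1) + 1*(-5)*conj(1)]
      = (1/4)[(7) + (1) + (1) + (-5)] = 4/4 = 1
Dimension check: dim(rho) = sum (mult * dim) = 0*1 + 3*1 + 3*1 + 1*1 = 7 = chi_rho(e) = 7.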